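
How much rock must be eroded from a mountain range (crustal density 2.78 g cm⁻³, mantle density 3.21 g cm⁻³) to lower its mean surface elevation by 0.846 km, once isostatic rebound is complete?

6.32 km

Net drop Δ = e − u = e − e ρ_c/ρ_m = e (ρ_m − ρ_c)/ρ_m.
e = Δ ρ_m/(ρ_m − ρ_c) = 0.846 km × 3.21/0.43 = 6.32 km.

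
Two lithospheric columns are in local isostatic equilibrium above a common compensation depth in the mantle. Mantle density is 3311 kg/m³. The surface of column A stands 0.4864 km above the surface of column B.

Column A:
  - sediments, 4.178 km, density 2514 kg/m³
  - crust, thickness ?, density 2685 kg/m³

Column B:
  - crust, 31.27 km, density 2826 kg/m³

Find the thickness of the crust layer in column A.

Take the compensation level at the base of the deeper column (depth z_c below the surface of column A) and equate Σ ρ_i t_i down to z_c; mantle fills any gap and the z_c terms cancel.
Column A: 4.178×2514 + x×2685 + (z_c − 4.178 − x)×3311
Column B: 0.4864×0 + 31.27×2826 + (z_c − 0.4864 − 31.27)×3311
The z_c×3311 term appears on both sides and cancels. Collect the known terms of each column as K = Σ(ρt)_known − 3311 × (depth of known layers): K_A = 10503.492 − 3311×4.178 = −3329.866; K_B = 88369.02 − 3311×(0.4864 + 31.27) = −16776.4204.
Balance: K_A − x×(3311 − 2685) = K_B, so x = (K_A − K_B)/(3311 − 2685) = 13446.6/626 = 21.5 km.

21.5 km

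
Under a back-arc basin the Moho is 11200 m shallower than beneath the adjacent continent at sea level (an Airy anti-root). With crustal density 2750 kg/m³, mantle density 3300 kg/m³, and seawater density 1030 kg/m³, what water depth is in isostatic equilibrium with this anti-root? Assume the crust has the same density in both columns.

Replacing a thickness d of crust by seawater at the top must be balanced by replacing crust with mantle at the base: d (ρ_c − ρ_w) = a (ρ_m − ρ_c).
d = a (ρ_m − ρ_c)/(ρ_c − ρ_w) = 11200 m × 550/1720 = 3580 m.

3580 m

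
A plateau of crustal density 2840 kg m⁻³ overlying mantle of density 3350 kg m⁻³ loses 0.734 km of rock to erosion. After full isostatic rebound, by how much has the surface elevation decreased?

0.112 km

Rebound u = e ρ_c/ρ_m = 0.734 km × 2840/3350 = 0.6223 km.
Net surface drop = e − u = 0.734 km − 0.6223 km = e (ρ_m − ρ_c)/ρ_m = 0.112 km.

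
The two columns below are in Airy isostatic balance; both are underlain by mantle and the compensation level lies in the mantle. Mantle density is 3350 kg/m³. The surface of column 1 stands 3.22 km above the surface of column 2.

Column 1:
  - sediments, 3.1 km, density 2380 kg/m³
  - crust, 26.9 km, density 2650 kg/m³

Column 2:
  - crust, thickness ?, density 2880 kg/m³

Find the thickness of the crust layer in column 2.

Take the compensation level at the base of the deeper column (depth z_c below the surface of column 1) and equate Σ ρ_i t_i down to z_c; mantle fills any gap and the z_c terms cancel.
Column 1: 3.1×2380 + 26.9×2650 + (z_c − 30)×3350
Column 2: 3.22×0 + x×2880 + (z_c − 3.22 − 0 − x)×3350
The z_c×3350 term appears on both sides and cancels. Collect the known terms of each column as K = Σ(ρt)_known − 3350 × (depth of known layers): K_1 = 78663 − 3350×30 = −21837; K_2 = 0 − 3350×(3.22 + 0) = −10787.
Balance: K_1 = K_2 − x×(3350 − 2880), so x = (K_2 − K_1)/(3350 − 2880) = 11050/470 = 23.5 km.

23.5 km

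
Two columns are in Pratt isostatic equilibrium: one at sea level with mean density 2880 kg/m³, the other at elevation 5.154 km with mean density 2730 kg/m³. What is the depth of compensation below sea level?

93.8 km

ρ_ref D = ρ (D + h) → D (ρ_ref − ρ) = ρ h.
D = ρ h/(ρ_ref − ρ) = 2730 × 5.154 km/(2880 − 2730) = 93.8 km.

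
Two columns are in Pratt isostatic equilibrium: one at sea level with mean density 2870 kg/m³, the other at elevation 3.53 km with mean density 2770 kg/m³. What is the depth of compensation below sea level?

97.8 km

ρ_ref D = ρ (D + h) → D (ρ_ref − ρ) = ρ h.
D = ρ h/(ρ_ref − ρ) = 2770 × 3.53 km/(2870 − 2770) = 97.8 km.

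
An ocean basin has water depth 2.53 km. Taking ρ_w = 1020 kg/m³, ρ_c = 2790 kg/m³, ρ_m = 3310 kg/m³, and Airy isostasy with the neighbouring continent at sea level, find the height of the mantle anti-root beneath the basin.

8.61 km

Equating mass per unit area of the two columns: replacing crust with seawater at the top is compensated by replacing crust with mantle at the base: d (ρ_c − ρ_w) = a (ρ_m − ρ_c).
a = d (ρ_c − ρ_w)/(ρ_m − ρ_c) = 2.53 km × 1770/520 = 8.61 km.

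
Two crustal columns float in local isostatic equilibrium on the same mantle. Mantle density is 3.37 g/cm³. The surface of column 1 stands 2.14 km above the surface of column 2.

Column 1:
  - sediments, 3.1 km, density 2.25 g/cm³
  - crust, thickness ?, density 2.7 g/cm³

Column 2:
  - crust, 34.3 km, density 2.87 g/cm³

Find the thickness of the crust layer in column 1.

Take the compensation level at the base of the deeper column (depth z_c below the surface of column 1) and equate Σ ρ_i t_i down to z_c; mantle fills any gap and the z_c terms cancel.
Column 1: 3.1×2.25 + x×2.7 + (z_c − 3.1 − x)×3.37
Column 2: 2.14×0 + 34.3×2.87 + (z_c − 2.14 − 34.3)×3.37
The z_c×3.37 term appears on both sides and cancels. Collect the known terms of each column as K = Σ(ρt)_known − 3.37 × (depth of known layers): K_1 = 6.975 − 3.37×3.1 = −3.472; K_2 = 98.441 − 3.37×(2.14 + 34.3) = −24.3618.
Balance: K_1 − x×(3.37 − 2.7) = K_2, so x = (K_1 − K_2)/(3.37 − 2.7) = 20.8898/0.67 = 31.2 km.

31.2 km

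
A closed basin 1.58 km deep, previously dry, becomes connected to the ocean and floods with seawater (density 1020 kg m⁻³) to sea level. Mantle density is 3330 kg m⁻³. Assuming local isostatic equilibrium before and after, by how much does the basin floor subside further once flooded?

After flooding the water column is d + s deep. Its weight must equal the weight of mantle displaced by the extra subsidence s: (d + s) ρ_w = s ρ_m.
s = d ρ_w / (ρ_m − ρ_w) = 1.58 km × 1020/(3330 − 1020) = 0.698 km.

0.698 km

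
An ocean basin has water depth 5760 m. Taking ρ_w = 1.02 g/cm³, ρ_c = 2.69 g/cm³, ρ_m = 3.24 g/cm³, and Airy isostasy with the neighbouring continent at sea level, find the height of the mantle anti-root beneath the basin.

Isostatic balance requires: replacing crust with seawater at the top is compensated by replacing crust with mantle at the base: d (ρ_c − ρ_w) = a (ρ_m − ρ_c).
a = d (ρ_c − ρ_w)/(ρ_m − ρ_c) = 5760 m × 1.67/0.55 = 17500 m.

17500 m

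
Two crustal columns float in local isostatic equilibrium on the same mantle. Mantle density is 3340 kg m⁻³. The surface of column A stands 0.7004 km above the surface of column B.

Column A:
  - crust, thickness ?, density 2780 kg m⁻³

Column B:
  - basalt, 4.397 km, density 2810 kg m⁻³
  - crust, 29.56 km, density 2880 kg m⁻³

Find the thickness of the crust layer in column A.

Take the compensation level at the base of the deeper column (depth z_c below the surface of column A) and equate Σ ρ_i t_i down to z_c; mantle fills any gap and the z_c terms cancel.
Column A: x×2780 + (z_c − 0 − x)×3340
Column B: 0.7004×0 + 4.397×2810 + 29.56×2880 + (z_c − 0.7004 − 33.957)×3340
The z_c×3340 term appears on both sides and cancels. Collect the known terms of each column as K = Σ(ρt)_known − 3340 × (depth of known layers): K_A = 0 − 3340×0 = 0; K_B = 97488.37 − 3340×(0.7004 + 33.957) = −18267.346.
Balance: K_A − x×(3340 − 2780) = K_B, so x = (K_A − K_B)/(3340 − 2780) = 18267.3/560 = 32.6 km.

32.6 km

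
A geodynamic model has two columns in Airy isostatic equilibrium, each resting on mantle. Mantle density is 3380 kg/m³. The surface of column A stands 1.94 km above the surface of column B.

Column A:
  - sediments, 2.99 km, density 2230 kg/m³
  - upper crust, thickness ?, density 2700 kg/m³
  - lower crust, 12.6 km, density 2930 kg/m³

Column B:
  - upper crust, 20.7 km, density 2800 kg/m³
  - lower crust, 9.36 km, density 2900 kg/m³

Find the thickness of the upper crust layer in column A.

Take the compensation level at the base of the deeper column (depth z_c below the surface of column A) and equate Σ ρ_i t_i down to z_c; mantle fills any gap and the z_c terms cancel.
Column A: 2.99×2230 + x×2700 + 12.6×2930 + (z_c − 15.59 − x)×3380
Column B: 1.94×0 + 20.7×2800 + 9.36×2900 + (z_c − 1.94 − 30.06)×3380
The z_c×3380 term appears on both sides and cancels. Collect the known terms of each column as K = Σ(ρt)_known − 3380 × (depth of known layers): K_A = 43585.7 − 3380×15.59 = −9108.5; K_B = 85104 − 3380×(1.94 + 30.06) = −23056.
Balance: K_A − x×(3380 − 2700) = K_B, so x = (K_A − K_B)/(3380 − 2700) = 13947.5/680 = 20.5 km.

20.5 km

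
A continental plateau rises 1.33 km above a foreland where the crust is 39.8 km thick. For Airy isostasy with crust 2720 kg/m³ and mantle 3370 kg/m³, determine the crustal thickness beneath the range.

46.7 km

Root depth r = h ρ_c / (ρ_m − ρ_c) = 1.33 km × 2720 / 650 = 5.566 km.
Total thickness = T + h + r = 39.8 km + 1.33 km + 5.566 km = 46.7 km.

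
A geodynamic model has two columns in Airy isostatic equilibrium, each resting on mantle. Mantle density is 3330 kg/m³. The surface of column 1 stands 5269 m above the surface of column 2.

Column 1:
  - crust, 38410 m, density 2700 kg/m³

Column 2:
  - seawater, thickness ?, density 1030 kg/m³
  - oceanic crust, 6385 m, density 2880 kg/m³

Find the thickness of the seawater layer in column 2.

1640 m

Take the compensation level at the base of the deeper column (depth z_c below the surface of column 1) and equate Σ ρ_i t_i down to z_c; mantle fills any gap and the z_c terms cancel.
Column 1: 38410×2700 + (z_c − 38410)×3330
Column 2: 5269×0 + x×1030 + 6385×2880 + (z_c − 5269 − 6385 − x)×3330
The z_c×3330 term appears on both sides and cancels. Collect the known terms of each column as K = Σ(ρt)_known − 3330 × (depth of known layers): K_1 = 103707000 − 3330×38410 = −24198300; K_2 = 18388800 − 3330×(5269 + 6385) = −20419020.
Balance: K_1 = K_2 − x×(3330 − 1030), so x = (K_2 − K_1)/(3330 − 1030) = 3779280/2300 = 1640 m.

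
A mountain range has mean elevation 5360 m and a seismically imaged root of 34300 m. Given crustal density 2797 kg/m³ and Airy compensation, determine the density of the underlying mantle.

3230 kg/m³

Airy balance: ρ_c h = (ρ_m − ρ_c) r → ρ_m = ρ_c (1 + h/r).
ρ_m = 2797 × (1 + 5360 m/34300 m) = 3230 kg/m³.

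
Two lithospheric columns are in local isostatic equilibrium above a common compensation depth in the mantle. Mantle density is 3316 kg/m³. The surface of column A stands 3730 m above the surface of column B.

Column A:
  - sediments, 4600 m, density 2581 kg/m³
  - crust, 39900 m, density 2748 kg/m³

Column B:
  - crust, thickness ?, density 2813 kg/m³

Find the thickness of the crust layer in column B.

Take the compensation level at the base of the deeper column (depth z_c below the surface of column A) and equate Σ ρ_i t_i down to z_c; mantle fills any gap and the z_c terms cancel.
Column A: 4600×2581 + 39900×2748 + (z_c − 44500)×3316
Column B: 3730×0 + x×2813 + (z_c − 3730 − 0 − x)×3316
The z_c×3316 term appears on both sides and cancels. Collect the known terms of each column as K = Σ(ρt)_known − 3316 × (depth of known layers): K_A = 121517800 − 3316×44500 = −26044200; K_B = 0 − 3316×(3730 + 0) = −12368680.
Balance: K_A = K_B − x×(3316 − 2813), so x = (K_B − K_A)/(3316 − 2813) = 13675500/503 = 27200 m.

27200 m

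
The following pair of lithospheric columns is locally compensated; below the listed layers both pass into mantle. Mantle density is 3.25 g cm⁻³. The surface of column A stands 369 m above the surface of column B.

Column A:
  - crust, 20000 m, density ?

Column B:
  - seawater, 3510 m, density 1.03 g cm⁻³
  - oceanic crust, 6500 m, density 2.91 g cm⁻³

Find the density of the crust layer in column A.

Take the compensation level at the base of the deeper column (depth z_c below the surface of column A) and equate Σ ρ_i t_i down to z_c; mantle fills any gap and the z_c terms cancel.
Column A: 20000×ρ + (z_c − 20000)×3.25
Column B: 369×0 + 3510×1.03 + 6500×2.91 + (z_c − 369 − 10010)×3.25
The z_c×3.25 term appears on both sides and cancels. Collect the known terms of each column as K = Σ(ρt)_known − 3.25 × (depth of known layers): K_A = 0 − 3.25×20000 = −65000; K_B = 22530.3 − 3.25×(369 + 10010) = −11201.45.
Balance: K_A + 20000×ρ = K_B, so ρ = (K_B − K_A)/20000 = 53798.6/20000 = 2.69 g cm⁻³.

2.69 g cm⁻³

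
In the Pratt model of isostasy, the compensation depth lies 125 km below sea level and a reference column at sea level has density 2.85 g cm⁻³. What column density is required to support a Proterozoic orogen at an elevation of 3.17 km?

Pratt balance: ρ_ref D = ρ (D + h).
ρ = ρ_ref D/(D + h) = 2.85 × 125 km/(125 km + 3.17 km) = 2.78 g cm⁻³.

2.78 g cm⁻³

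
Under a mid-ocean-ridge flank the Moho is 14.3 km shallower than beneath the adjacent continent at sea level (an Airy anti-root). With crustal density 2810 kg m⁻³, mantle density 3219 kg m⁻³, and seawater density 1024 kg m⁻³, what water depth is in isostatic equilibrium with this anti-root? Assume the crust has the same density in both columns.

Replacing a thickness d of crust by seawater at the top must be balanced by replacing crust with mantle at the base: d (ρ_c − ρ_w) = a (ρ_m − ρ_c).
d = a (ρ_m − ρ_c)/(ρ_c − ρ_w) = 14.3 km × 409/1786 = 3.27 km.

3.27 km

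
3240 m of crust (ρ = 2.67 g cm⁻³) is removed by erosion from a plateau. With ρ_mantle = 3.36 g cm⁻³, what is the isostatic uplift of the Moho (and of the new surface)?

Unloading: uplift u = e ρ_c/ρ_m = 3240 m × 2.67/3.36 = 2570 m.

2570 m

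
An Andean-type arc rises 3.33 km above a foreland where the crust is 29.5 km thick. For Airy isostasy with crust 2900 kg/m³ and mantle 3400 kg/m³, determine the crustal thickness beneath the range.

52.1 km

Root depth r = h ρ_c / (ρ_m − ρ_c) = 3.33 km × 2900 / 500 = 19.31 km.
Total thickness = T + h + r = 29.5 km + 3.33 km + 19.31 km = 52.1 km.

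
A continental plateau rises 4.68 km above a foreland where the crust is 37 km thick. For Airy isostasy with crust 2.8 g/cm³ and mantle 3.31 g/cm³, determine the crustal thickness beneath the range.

Root depth r = h ρ_c / (ρ_m − ρ_c) = 4.68 km × 2.8 / 0.51 = 25.69 km.
Total thickness = T + h + r = 37 km + 4.68 km + 25.69 km = 67.4 km.

67.4 km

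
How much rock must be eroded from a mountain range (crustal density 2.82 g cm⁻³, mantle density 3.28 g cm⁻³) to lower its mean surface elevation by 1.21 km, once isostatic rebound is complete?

Net drop Δ = e − u = e − e ρ_c/ρ_m = e (ρ_m − ρ_c)/ρ_m.
e = Δ ρ_m/(ρ_m − ρ_c) = 1.21 km × 3.28/0.46 = 8.63 km.

8.63 km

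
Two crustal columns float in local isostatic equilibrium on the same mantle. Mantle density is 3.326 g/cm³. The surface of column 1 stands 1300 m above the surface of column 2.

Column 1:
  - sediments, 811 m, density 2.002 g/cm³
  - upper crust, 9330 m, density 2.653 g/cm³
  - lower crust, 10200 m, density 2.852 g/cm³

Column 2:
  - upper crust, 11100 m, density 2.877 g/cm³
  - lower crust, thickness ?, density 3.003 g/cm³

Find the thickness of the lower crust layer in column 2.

8920 m

Take the compensation level at the base of the deeper column (depth z_c below the surface of column 1) and equate Σ ρ_i t_i down to z_c; mantle fills any gap and the z_c terms cancel.
Column 1: 811×2.002 + 9330×2.653 + 10200×2.852 + (z_c − 20341)×3.326
Column 2: 1300×0 + 11100×2.877 + x×3.003 + (z_c − 1300 − 11100 − x)×3.326
The z_c×3.326 term appears on both sides and cancels. Collect the known terms of each column as K = Σ(ρt)_known − 3.326 × (depth of known layers): K_1 = 55466.512 − 3.326×20341 = −12187.654; K_2 = 31934.7 − 3.326×(1300 + 11100) = −9307.7.
Balance: K_1 = K_2 − x×(3.326 − 3.003), so x = (K_2 − K_1)/(3.326 − 3.003) = 2879.95/0.323 = 8920 m.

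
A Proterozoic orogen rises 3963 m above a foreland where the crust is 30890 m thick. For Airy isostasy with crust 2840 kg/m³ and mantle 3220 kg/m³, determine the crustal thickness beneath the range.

Root depth r = h ρ_c / (ρ_m − ρ_c) = 3963 m × 2840 / 380 = 29620 m.
Total thickness = T + h + r = 30890 m + 3963 m + 29620 m = 64500 m.

64500 m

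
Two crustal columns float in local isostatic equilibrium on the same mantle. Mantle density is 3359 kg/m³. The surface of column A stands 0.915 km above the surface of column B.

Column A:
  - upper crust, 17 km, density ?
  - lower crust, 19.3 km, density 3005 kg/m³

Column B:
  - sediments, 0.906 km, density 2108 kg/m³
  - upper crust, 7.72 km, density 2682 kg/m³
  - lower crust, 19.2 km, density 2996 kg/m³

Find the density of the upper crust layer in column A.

Take the compensation level at the base of the deeper column (depth z_c below the surface of column A) and equate Σ ρ_i t_i down to z_c; mantle fills any gap and the z_c terms cancel.
Column A: 17×ρ + 19.3×3005 + (z_c − 36.3)×3359
Column B: 0.915×0 + 0.906×2108 + 7.72×2682 + 19.2×2996 + (z_c − 0.915 − 27.826)×3359
The z_c×3359 term appears on both sides and cancels. Collect the known terms of each column as K = Σ(ρt)_known − 3359 × (depth of known layers): K_A = 57996.5 − 3359×36.3 = −63935.2; K_B = 80138.088 − 3359×(0.915 + 27.826) = −16402.931.
Balance: K_A + 17×ρ = K_B, so ρ = (K_B − K_A)/17 = 47532.3/17 = 2800 kg/m³.

2800 kg/m³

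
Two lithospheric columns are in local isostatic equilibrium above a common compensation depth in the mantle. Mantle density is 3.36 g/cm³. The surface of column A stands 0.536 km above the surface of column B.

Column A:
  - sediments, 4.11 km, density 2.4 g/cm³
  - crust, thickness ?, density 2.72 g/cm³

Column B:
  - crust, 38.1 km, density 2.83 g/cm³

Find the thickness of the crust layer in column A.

Take the compensation level at the base of the deeper column (depth z_c below the surface of column A) and equate Σ ρ_i t_i down to z_c; mantle fills any gap and the z_c terms cancel.
Column A: 4.11×2.4 + x×2.72 + (z_c − 4.11 − x)×3.36
Column B: 0.536×0 + 38.1×2.83 + (z_c − 0.536 − 38.1)×3.36
The z_c×3.36 term appears on both sides and cancels. Collect the known terms of each column as K = Σ(ρt)_known − 3.36 × (depth of known layers): K_A = 9.864 − 3.36×4.11 = −3.9456; K_B = 107.823 − 3.36×(0.536 + 38.1) = −21.99396.
Balance: K_A − x×(3.36 − 2.72) = K_B, so x = (K_A − K_B)/(3.36 − 2.72) = 18.0484/0.64 = 28.2 km.

28.2 km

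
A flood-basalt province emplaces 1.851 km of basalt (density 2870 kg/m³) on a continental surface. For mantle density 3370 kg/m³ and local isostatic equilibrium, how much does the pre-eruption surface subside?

Subaerial loading: s = t ρ_load / ρ_m.
s = 1.851 km × 2870/3370 = 1.58 km.

1.58 km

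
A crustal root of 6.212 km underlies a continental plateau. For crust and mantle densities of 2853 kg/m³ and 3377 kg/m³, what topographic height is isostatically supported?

1.14 km

Isostatic balance requires: ρ_c h = (ρ_m − ρ_c) r.
h = r (ρ_m − ρ_c) / ρ_c = 6.212 km × (3377 − 2853) / 2853 = 1.14 km.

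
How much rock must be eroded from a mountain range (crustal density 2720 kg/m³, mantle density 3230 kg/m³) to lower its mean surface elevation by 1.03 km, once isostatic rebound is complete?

6.52 km

Net drop Δ = e − u = e − e ρ_c/ρ_m = e (ρ_m − ρ_c)/ρ_m.
e = Δ ρ_m/(ρ_m − ρ_c) = 1.03 km × 3230/510 = 6.52 km.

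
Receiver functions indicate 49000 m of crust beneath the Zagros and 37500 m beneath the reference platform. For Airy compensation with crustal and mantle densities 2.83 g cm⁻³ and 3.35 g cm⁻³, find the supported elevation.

Excess crust Δ = 49000 m − 37500 m = 11500 m, split between elevation h and root r with h + r = Δ.
Airy balance ρ_c h = (ρ_m − ρ_c) r gives r = h ρ_c/(ρ_m − ρ_c), so h (1 + ρ_c/(ρ_m − ρ_c)) = Δ, i.e. h = Δ (ρ_m − ρ_c)/ρ_m.
h = 11500 m × 0.52/3.35 = 1790 m.

1790 m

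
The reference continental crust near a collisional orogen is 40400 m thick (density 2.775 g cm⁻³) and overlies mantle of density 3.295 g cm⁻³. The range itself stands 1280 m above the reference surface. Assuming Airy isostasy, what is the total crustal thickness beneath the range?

Root depth r = h ρ_c / (ρ_m − ρ_c) = 1280 m × 2.775 / 0.52 = 6831 m.
Total thickness = T + h + r = 40400 m + 1280 m + 6831 m = 48500 m.

48500 m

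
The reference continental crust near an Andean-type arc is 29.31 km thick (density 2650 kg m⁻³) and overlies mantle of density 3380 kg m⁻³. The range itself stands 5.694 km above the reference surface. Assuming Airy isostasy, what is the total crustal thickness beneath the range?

Root depth r = h ρ_c / (ρ_m − ρ_c) = 5.694 km × 2650 / 730 = 20.67 km.
Total thickness = T + h + r = 29.31 km + 5.694 km + 20.67 km = 55.7 km.

55.7 km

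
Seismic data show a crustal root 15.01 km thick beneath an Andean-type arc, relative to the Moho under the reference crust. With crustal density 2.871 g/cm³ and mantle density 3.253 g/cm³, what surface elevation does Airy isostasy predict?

For local isostatic compensation: ρ_c h = (ρ_m − ρ_c) r.
h = r (ρ_m − ρ_c) / ρ_c = 15.01 km × (3.253 − 2.871) / 2.871 = 2 km.

2 km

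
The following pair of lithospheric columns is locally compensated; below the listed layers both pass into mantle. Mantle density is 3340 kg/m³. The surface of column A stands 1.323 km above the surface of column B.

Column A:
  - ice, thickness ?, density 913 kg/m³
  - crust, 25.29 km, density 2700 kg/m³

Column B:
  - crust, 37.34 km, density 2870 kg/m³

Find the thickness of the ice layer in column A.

2.38 km

Take the compensation level at the base of the deeper column (depth z_c below the surface of column A) and equate Σ ρ_i t_i down to z_c; mantle fills any gap and the z_c terms cancel.
Column A: x×913 + 25.29×2700 + (z_c − 25.29 − x)×3340
Column B: 1.323×0 + 37.34×2870 + (z_c − 1.323 − 37.34)×3340
The z_c×3340 term appears on both sides and cancels. Collect the known terms of each column as K = Σ(ρt)_known − 3340 × (depth of known layers): K_A = 68283 − 3340×25.29 = −16185.6; K_B = 107165.8 − 3340×(1.323 + 37.34) = −21968.62.
Balance: K_A − x×(3340 − 913) = K_B, so x = (K_A − K_B)/(3340 − 913) = 5783.02/2427 = 2.38 km.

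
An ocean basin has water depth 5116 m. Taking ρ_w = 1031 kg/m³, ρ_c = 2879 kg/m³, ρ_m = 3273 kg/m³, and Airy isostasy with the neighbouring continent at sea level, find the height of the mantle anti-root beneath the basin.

Isostatic balance requires: replacing crust with seawater at the top is compensated by replacing crust with mantle at the base: d (ρ_c − ρ_w) = a (ρ_m − ρ_c).
a = d (ρ_c − ρ_w)/(ρ_m − ρ_c) = 5116 m × 1848/394 = 24000 m.

24000 m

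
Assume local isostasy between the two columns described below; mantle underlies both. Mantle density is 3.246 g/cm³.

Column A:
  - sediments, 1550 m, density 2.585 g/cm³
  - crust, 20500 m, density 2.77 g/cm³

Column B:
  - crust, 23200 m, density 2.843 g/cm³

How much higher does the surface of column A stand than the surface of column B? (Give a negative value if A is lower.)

441 m

For any compensation level in the mantle, the mantle terms cancel and isostasy reduces to e = (Σt_A − Σt_B) − (Σ(ρt)_A − Σ(ρt)_B) / ρ_m.
Σt_A = 22050 m; Σt_B = 23200 m; Σ(ρt)_A = 60791.75; Σ(ρt)_B = 65957.6 (in m·g/cm³).
e = (22050 − 23200) − (60791.75 − 65957.6) / 3.246 = 441 m.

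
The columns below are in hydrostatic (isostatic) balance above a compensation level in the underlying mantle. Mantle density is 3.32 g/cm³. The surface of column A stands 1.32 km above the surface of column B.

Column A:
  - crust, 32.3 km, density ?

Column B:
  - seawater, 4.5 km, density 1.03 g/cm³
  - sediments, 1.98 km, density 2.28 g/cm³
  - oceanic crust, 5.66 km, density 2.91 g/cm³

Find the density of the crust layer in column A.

Take the compensation level at the base of the deeper column (depth z_c below the surface of column A) and equate Σ ρ_i t_i down to z_c; mantle fills any gap and the z_c terms cancel.
Column A: 32.3×ρ + (z_c − 32.3)×3.32
Column B: 1.32×0 + 4.5×1.03 + 1.98×2.28 + 5.66×2.91 + (z_c − 1.32 − 12.14)×3.32
The z_c×3.32 term appears on both sides and cancels. Collect the known terms of each column as K = Σ(ρt)_known − 3.32 × (depth of known layers): K_A = 0 − 3.32×32.3 = −107.236; K_B = 25.62 − 3.32×(1.32 + 12.14) = −19.0672.
Balance: K_A + 32.3×ρ = K_B, so ρ = (K_B − K_A)/32.3 = 88.1688/32.3 = 2.73 g/cm³.

2.73 g/cm³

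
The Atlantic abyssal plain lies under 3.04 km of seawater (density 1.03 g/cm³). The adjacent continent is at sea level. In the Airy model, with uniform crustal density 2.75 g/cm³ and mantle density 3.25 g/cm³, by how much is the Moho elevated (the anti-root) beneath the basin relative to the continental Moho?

10.5 km

In Airy isostatic equilibrium: replacing crust with seawater at the top is compensated by replacing crust with mantle at the base: d (ρ_c − ρ_w) = a (ρ_m − ρ_c).
a = d (ρ_c − ρ_w)/(ρ_m − ρ_c) = 3.04 km × 1.72/0.5 = 10.5 km.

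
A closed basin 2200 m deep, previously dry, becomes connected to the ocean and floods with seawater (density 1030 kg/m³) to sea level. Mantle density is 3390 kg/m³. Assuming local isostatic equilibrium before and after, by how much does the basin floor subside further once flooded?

After flooding the water column is d + s deep. Its weight must equal the weight of mantle displaced by the extra subsidence s: (d + s) ρ_w = s ρ_m.
s = d ρ_w / (ρ_m − ρ_w) = 2200 m × 1030/(3390 − 1030) = 960 m.

960 m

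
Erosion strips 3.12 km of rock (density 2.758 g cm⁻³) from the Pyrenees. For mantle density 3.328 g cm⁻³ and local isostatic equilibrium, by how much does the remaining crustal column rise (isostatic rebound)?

2.59 km

Unloading: uplift u = e ρ_c/ρ_m = 3.12 km × 2.758/3.328 = 2.59 km.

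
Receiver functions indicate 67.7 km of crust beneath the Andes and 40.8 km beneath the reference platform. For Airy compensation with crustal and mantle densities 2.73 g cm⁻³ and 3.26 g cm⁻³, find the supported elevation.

Excess crust Δ = 67.7 km − 40.8 km = 26.9 km, split between elevation h and root r with h + r = Δ.
Airy balance ρ_c h = (ρ_m − ρ_c) r gives r = h ρ_c/(ρ_m − ρ_c), so h (1 + ρ_c/(ρ_m − ρ_c)) = Δ, i.e. h = Δ (ρ_m − ρ_c)/ρ_m.
h = 26.9 km × 0.53/3.26 = 4.37 km.

4.37 km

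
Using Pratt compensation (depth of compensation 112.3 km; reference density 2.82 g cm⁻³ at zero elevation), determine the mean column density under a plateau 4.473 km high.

Pratt balance: ρ_ref D = ρ (D + h).
ρ = ρ_ref D/(D + h) = 2.82 × 112.3 km/(112.3 km + 4.473 km) = 2.71 g cm⁻³.

2.71 g cm⁻³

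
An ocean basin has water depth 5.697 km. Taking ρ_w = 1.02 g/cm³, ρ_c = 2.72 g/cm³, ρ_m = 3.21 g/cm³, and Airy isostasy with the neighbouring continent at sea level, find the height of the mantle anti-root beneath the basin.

Balancing pressure at the compensation depth: replacing crust with seawater at the top is compensated by replacing crust with mantle at the base: d (ρ_c − ρ_w) = a (ρ_m − ρ_c).
a = d (ρ_c − ρ_w)/(ρ_m − ρ_c) = 5.697 km × 1.7/0.49 = 19.8 km.

19.8 km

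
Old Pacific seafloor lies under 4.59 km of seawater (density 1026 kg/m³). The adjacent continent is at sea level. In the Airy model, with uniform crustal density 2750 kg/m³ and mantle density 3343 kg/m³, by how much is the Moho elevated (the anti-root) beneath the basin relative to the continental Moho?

13.3 km

Isostatic balance requires: replacing crust with seawater at the top is compensated by replacing crust with mantle at the base: d (ρ_c − ρ_w) = a (ρ_m − ρ_c).
a = d (ρ_c − ρ_w)/(ρ_m − ρ_c) = 4.59 km × 1724/593 = 13.3 km.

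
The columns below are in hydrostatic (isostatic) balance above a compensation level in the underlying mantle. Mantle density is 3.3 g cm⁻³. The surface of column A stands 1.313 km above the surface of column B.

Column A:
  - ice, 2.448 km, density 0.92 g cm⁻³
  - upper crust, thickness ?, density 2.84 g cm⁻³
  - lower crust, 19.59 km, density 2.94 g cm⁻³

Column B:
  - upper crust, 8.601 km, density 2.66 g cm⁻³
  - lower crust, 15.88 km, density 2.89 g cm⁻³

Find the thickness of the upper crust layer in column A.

7.54 km

Take the compensation level at the base of the deeper column (depth z_c below the surface of column A) and equate Σ ρ_i t_i down to z_c; mantle fills any gap and the z_c terms cancel.
Column A: 2.448×0.92 + x×2.84 + 19.59×2.94 + (z_c − 22.038 − x)×3.3
Column B: 1.313×0 + 8.601×2.66 + 15.88×2.89 + (z_c − 1.313 − 24.481)×3.3
The z_c×3.3 term appears on both sides and cancels. Collect the known terms of each column as K = Σ(ρt)_known − 3.3 × (depth of known layers): K_A = 59.84676 − 3.3×22.038 = −12.87864; K_B = 68.77186 − 3.3×(1.313 + 24.481) = −16.34834.
Balance: K_A − x×(3.3 − 2.84) = K_B, so x = (K_A − K_B)/(3.3 − 2.84) = 3.4697/0.46 = 7.54 km.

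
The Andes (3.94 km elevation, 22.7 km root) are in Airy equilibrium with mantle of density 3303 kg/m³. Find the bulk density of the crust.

ρ_c h = (ρ_m − ρ_c) r → ρ_c (h + r) = ρ_m r → ρ_c = ρ_m r / (h + r).
ρ_c = 3303 × 22.7 km / (3.94 km + 22.7 km) = 2810 kg/m³.

2810 kg/m³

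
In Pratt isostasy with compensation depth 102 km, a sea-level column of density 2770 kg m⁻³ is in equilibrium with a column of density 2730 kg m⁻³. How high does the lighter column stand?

1.49 km

ρ_ref D = ρ (D + h) → h = D (ρ_ref − ρ)/ρ.
h = 102 km × (2770 − 2730)/2730 = 1.49 km.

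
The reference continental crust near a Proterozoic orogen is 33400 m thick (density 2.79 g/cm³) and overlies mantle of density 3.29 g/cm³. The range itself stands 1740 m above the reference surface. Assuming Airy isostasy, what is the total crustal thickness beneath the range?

Root depth r = h ρ_c / (ρ_m − ρ_c) = 1740 m × 2.79 / 0.5 = 9709 m.
Total thickness = T + h + r = 33400 m + 1740 m + 9709 m = 44800 m.

44800 m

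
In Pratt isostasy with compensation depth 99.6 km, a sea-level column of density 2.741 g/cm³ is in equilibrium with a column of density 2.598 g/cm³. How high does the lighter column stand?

5.48 km

ρ_ref D = ρ (D + h) → h = D (ρ_ref − ρ)/ρ.
h = 99.6 km × (2.741 − 2.598)/2.598 = 5.48 km.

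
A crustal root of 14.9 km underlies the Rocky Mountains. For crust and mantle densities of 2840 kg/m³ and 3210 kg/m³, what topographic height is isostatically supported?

1.94 km

Balancing pressure at the compensation depth: ρ_c h = (ρ_m − ρ_c) r.
h = r (ρ_m − ρ_c) / ρ_c = 14.9 km × (3210 − 2840) / 2840 = 1.94 km.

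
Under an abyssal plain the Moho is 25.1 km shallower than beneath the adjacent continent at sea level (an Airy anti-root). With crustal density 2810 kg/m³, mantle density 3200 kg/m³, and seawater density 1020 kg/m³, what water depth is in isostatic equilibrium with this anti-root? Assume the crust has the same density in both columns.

Replacing a thickness d of crust by seawater at the top must be balanced by replacing crust with mantle at the base: d (ρ_c − ρ_w) = a (ρ_m − ρ_c).
d = a (ρ_m − ρ_c)/(ρ_c − ρ_w) = 25.1 km × 390/1790 = 5.47 km.

5.47 km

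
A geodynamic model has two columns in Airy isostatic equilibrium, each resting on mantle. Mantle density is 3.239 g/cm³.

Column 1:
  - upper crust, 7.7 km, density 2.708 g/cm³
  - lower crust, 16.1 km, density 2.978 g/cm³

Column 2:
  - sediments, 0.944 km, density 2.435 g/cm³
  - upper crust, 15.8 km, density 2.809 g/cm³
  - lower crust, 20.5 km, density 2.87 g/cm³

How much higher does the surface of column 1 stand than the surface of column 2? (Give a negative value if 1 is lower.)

For any compensation level in the mantle, the mantle terms cancel and isostasy reduces to e = (Σt_1 − Σt_2) − (Σ(ρt)_1 − Σ(ρt)_2) / ρ_m.
Σt_1 = 23.8 km; Σt_2 = 37.244 km; Σ(ρt)_1 = 68.7974; Σ(ρt)_2 = 105.51584 (in km·g/cm³).
e = (23.8 − 37.244) − (68.7974 − 105.51584) / 3.239 = −2.11 km.

−2.11 km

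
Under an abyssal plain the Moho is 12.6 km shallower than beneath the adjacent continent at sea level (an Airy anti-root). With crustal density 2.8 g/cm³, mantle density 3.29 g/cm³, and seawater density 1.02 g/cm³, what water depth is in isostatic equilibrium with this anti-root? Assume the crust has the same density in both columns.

Replacing a thickness d of crust by seawater at the top must be balanced by replacing crust with mantle at the base: d (ρ_c − ρ_w) = a (ρ_m − ρ_c).
d = a (ρ_m − ρ_c)/(ρ_c − ρ_w) = 12.6 km × 0.49/1.78 = 3.47 km.

3.47 km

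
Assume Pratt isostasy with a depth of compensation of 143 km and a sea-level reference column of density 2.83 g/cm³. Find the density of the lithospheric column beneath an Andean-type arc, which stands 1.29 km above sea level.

Pratt balance: ρ_ref D = ρ (D + h).
ρ = ρ_ref D/(D + h) = 2.83 × 143 km/(143 km + 1.29 km) = 2.8 g/cm³.

2.8 g/cm³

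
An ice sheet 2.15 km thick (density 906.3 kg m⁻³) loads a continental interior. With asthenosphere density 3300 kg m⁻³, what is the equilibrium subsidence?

Equating mass per unit area of the two columns: the ice load ρ_ice t is balanced by mantle displaced below, ρ_m s.
s = t ρ_ice / ρ_m = 2.15 km × 906.3/3300 = 0.59 km.

0.59 km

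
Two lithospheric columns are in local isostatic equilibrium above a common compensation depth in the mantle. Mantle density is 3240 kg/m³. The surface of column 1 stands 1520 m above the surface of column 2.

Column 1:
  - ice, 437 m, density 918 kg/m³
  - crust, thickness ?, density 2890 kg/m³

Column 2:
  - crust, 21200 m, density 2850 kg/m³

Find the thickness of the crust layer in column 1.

34800 m

Take the compensation level at the base of the deeper column (depth z_c below the surface of column 1) and equate Σ ρ_i t_i down to z_c; mantle fills any gap and the z_c terms cancel.
Column 1: 437×918 + x×2890 + (z_c − 437 − x)×3240
Column 2: 1520×0 + 21200×2850 + (z_c − 1520 − 21200)×3240
The z_c×3240 term appears on both sides and cancels. Collect the known terms of each column as K = Σ(ρt)_known − 3240 × (depth of known layers): K_1 = 401166 − 3240×437 = −1014714; K_2 = 60420000 − 3240×(1520 + 21200) = −13192800.
Balance: K_1 − x×(3240 − 2890) = K_2, so x = (K_1 − K_2)/(3240 − 2890) = 12178100/350 = 34800 m.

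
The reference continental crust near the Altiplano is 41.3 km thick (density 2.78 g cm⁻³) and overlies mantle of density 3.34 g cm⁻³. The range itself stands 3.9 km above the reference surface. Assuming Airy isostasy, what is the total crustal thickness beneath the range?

64.6 km

Root depth r = h ρ_c / (ρ_m − ρ_c) = 3.9 km × 2.78 / 0.56 = 19.36 km.
Total thickness = T + h + r = 41.3 km + 3.9 km + 19.36 km = 64.6 km.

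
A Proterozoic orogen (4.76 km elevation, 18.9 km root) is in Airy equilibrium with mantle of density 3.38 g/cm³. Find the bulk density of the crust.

2.7 g/cm³

ρ_c h = (ρ_m − ρ_c) r → ρ_c (h + r) = ρ_m r → ρ_c = ρ_m r / (h + r).
ρ_c = 3.38 × 18.9 km / (4.76 km + 18.9 km) = 2.7 g/cm³.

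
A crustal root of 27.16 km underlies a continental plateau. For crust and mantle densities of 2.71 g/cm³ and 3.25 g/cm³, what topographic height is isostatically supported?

5.41 km

Isostatic balance requires: ρ_c h = (ρ_m − ρ_c) r.
h = r (ρ_m − ρ_c) / ρ_c = 27.16 km × (3.25 − 2.71) / 2.71 = 5.41 km.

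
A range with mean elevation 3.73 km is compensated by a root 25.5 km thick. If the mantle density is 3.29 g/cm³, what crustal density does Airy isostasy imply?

ρ_c h = (ρ_m − ρ_c) r → ρ_c (h + r) = ρ_m r → ρ_c = ρ_m r / (h + r).
ρ_c = 3.29 × 25.5 km / (3.73 km + 25.5 km) = 2.87 g/cm³.

2.87 g/cm³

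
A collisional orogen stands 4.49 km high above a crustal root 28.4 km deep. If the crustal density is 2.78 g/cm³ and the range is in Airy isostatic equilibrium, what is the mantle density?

3.22 g/cm³

Airy balance: ρ_c h = (ρ_m − ρ_c) r → ρ_m = ρ_c (1 + h/r).
ρ_m = 2.78 × (1 + 4.49 km/28.4 km) = 3.22 g/cm³.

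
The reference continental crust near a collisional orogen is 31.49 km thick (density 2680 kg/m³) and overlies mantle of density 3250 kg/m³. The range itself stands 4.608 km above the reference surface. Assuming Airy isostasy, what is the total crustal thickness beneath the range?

57.8 km

Root depth r = h ρ_c / (ρ_m − ρ_c) = 4.608 km × 2680 / 570 = 21.67 km.
Total thickness = T + h + r = 31.49 km + 4.608 km + 21.67 km = 57.8 km.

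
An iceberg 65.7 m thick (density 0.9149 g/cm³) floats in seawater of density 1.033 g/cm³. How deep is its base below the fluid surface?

58.2 m

Draft d = t ρ_obj/ρ_fluid = 65.7 m × 0.9149/1.033 = 58.2 m.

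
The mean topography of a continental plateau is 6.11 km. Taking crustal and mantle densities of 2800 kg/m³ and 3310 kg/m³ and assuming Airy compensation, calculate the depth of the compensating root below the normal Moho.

Equating mass per unit area of the two columns: the weight of the topography is balanced by the buoyancy of the root, ρ_c h = (ρ_m − ρ_c) r.
r = h · ρ_c / (ρ_m − ρ_c) = 6.11 km × 2800 / (3310 − 2800) = 33.5 km.

33.5 km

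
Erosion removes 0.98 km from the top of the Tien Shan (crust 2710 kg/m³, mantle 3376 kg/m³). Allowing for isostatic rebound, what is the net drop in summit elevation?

Rebound u = e ρ_c/ρ_m = 0.98 km × 2710/3376 = 0.7867 km.
Net surface drop = e − u = 0.98 km − 0.7867 km = e (ρ_m − ρ_c)/ρ_m = 0.193 km.

0.193 km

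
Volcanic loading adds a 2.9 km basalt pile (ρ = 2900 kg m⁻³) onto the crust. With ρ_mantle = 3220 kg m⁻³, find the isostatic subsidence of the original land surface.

2.61 km

Subaerial loading: s = t ρ_load / ρ_m.
s = 2.9 km × 2900/3220 = 2.61 km.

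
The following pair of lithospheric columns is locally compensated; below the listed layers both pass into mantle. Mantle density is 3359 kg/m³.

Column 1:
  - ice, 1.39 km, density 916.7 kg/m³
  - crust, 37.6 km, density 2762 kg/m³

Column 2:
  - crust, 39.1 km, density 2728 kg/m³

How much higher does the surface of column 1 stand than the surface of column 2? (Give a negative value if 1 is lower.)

For any compensation level in the mantle, the mantle terms cancel and isostasy reduces to e = (Σt_1 − Σt_2) − (Σ(ρt)_1 − Σ(ρt)_2) / ρ_m.
Σt_1 = 38.99 km; Σt_2 = 39.1 km; Σ(ρt)_1 = 105125.413; Σ(ρt)_2 = 106664.8 (in km·kg/m³).
e = (38.99 − 39.1) − (105125.413 − 106664.8) / 3359 = 0.348 km.

0.348 km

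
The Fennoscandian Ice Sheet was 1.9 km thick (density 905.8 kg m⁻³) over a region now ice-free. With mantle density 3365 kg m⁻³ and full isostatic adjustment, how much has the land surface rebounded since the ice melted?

Removing the load lets mantle flow back in; uplift u satisfies ρ_ice t = ρ_m u.
u = t ρ_ice/ρ_m = 1.9 km × 905.8/3365 = 0.511 km.

0.511 km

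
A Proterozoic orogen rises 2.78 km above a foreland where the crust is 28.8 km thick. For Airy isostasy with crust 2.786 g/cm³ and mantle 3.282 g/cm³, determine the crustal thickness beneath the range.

Root depth r = h ρ_c / (ρ_m − ρ_c) = 2.78 km × 2.786 / 0.496 = 15.62 km.
Total thickness = T + h + r = 28.8 km + 2.78 km + 15.62 km = 47.2 km.

47.2 km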